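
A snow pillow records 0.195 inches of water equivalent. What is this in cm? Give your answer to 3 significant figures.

0.495 cm

1 in = 2.54 cm, so 0.195 × 2.54 = 0.495 cm.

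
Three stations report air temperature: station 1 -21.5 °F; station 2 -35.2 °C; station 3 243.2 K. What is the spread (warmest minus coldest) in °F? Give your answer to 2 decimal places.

station 1: -21.5 °F = -29.722 °C.
station 3: 243.2 K = -29.950 °C.
Spread: (-29.722) − (-35.200) = 5.478 °C = 9.86 °F.

9.86 °F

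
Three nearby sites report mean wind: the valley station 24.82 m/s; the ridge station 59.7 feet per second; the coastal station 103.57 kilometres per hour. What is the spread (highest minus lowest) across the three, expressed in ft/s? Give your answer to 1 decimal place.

the valley station: 24.82 m/s = 81.430 ft/s.
the coastal station: 103.57 km/h = 94.388 ft/s.
Spread: 94.388 − 59.700 = 34.7 ft/s.

34.7 ft/s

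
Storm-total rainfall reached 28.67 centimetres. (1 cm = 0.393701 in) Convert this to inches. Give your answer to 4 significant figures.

1 cm = 0.393701 in, so 28.67 × 0.393701 = 11.29 in.

11.29 in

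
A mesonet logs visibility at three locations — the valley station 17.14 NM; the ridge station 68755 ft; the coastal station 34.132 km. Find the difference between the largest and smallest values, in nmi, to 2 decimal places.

the ridge station: 68755 ft = 11.3156 nmi.
the coastal station: 34.132 km = 18.4298 nmi.
Spread: 18.4298 − 11.3156 = 7.11 nmi.

7.11 nmi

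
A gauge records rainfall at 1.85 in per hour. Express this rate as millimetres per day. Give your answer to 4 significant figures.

1128 mm/day

1.85 in/hour × 25.4 mm/in × 24 hour/day = 1128 mm/day.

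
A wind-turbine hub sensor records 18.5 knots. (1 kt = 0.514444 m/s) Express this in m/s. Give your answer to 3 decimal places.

1 kt = 0.514444 m/s, so 18.5 × 0.514444 = 9.517 m/s.

9.517 m/s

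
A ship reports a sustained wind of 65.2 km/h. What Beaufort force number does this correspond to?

Beaufort force 8

65.2 km/h = 18.1 m/s, which is Beaufort 8 (gale, 17.2–20.7 m/s).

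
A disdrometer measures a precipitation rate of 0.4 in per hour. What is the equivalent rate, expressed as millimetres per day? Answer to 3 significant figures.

244 mm/day

0.4 in/hour × 25.4 mm/in × 24 hour/day = 244 mm/day.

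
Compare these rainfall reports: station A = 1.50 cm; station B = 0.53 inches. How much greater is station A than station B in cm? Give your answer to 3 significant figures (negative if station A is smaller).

0.154 cm

station B: 0.53 in = 1.34620 cm.
Difference: 1.50000 − 1.34620 = 0.154 cm.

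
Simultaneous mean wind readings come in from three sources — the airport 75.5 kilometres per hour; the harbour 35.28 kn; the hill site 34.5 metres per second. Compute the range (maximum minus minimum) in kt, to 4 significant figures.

31.78 kt

the airport: 75.5 km/h = 40.7667 kt.
the hill site: 34.5 m/s = 67.0626 kt.
Spread: 67.0626 − 35.2800 = 31.78 kt.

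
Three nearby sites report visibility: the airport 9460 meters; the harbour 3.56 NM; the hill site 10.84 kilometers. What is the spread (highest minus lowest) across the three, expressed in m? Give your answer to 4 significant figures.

4247 m

the harbour: 3.56 nmi = 6593.12 m.
the hill site: 10.84 km = 10840.00 m.
Spread: 10840.00 − 6593.12 = 4247 m.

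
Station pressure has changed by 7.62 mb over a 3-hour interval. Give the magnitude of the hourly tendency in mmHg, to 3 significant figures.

1.91 mmHg per hour

7.62 mb / 3 h × 0.750062 mmHg/mb = 1.91 mmHg/h.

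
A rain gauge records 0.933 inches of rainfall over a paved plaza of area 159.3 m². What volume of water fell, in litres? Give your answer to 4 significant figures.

Depth: 0.933 in × 25.4 = 23.6982 mm.
1 mm over 1 m² is 1 L, so volume = 23.6982 × 159.3 = 3775.1233 L ≈ 3775 L.

3775 litres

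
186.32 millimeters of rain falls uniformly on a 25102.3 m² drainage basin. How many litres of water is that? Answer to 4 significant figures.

4677000 litres

1 mm over 1 m² is 1 L, so volume = 186.32 × 25102.3 = 4677060.5 L ≈ 4677000 L.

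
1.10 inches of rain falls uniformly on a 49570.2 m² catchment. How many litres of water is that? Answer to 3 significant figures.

Depth: 1.10 in × 25.4 = 27.94 mm.
1 mm over 1 m² is 1 L, so volume = 27.94 × 49570.2 = 1384991.4 L ≈ 1380000 L.

1380000 litres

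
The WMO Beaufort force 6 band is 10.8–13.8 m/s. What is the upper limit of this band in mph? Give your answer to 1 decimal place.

10.8–13.8 m/s × 2.237 = 24.2–30.9 mph.

30.9 mph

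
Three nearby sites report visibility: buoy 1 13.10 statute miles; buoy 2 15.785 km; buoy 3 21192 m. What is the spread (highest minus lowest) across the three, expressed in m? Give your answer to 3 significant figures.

buoy 1: 13.10 SM = 21082.41 m.
buoy 2: 15.785 km = 15785.00 m.
Spread: 21192.00 − 15785.00 = 5410 m.

5410 m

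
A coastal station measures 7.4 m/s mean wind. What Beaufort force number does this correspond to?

Beaufort force 4

7.4 m/s lies in the Beaufort 4 band (moderate breeze, 5.5–7.9 m/s).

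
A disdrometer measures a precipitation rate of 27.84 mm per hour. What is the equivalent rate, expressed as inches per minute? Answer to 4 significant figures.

27.84 mm/hour × 0.0393701 in/mm × 0.0166667 hour/minute = 0.01827 in/minute.

0.01827 in/minute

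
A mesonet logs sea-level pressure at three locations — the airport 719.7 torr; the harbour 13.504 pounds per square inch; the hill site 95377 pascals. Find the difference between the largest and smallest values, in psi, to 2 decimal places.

0.41 psi

the airport: 719.7 mmHg = 13.9167 psi.
the hill site: 95377 Pa = 13.8333 psi.
Spread: 13.9167 − 13.5040 = 0.41 psi.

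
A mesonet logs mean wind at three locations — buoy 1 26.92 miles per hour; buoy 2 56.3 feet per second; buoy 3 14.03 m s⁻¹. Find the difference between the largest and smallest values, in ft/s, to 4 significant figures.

buoy 1: 26.92 mph = 39.4827 ft/s.
buoy 3: 14.03 m/s = 46.0302 ft/s.
Spread: 56.3000 − 39.4827 = 16.82 ft/s.

16.82 ft/s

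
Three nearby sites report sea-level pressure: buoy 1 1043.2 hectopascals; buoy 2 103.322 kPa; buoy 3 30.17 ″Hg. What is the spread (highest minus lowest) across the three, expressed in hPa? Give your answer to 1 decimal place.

buoy 2: 103.322 kPa = 1033.220 hPa.
buoy 3: 30.17 inHg = 1021.674 hPa.
Spread: 1043.200 − 1021.674 = 21.5 hPa.

21.5 hPa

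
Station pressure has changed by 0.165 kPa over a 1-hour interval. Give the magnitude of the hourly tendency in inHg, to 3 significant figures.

0.0487 inHg per hour

0.165 kPa / 1 h × 0.2953 inHg/kPa = 0.0487 inHg/h.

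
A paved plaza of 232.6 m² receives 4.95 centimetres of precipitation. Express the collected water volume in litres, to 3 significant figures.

11500 litres

Depth: 4.95 cm × 10 = 49.5 mm.
1 mm over 1 m² is 1 L, so volume = 49.5 × 232.6 = 11513.7 L ≈ 11500 L.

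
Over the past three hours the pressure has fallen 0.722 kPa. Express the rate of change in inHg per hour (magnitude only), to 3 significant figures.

0.0711 inHg per hour

0.722 kPa / 3 h × 0.2953 inHg/kPa = 0.0711 inHg/h.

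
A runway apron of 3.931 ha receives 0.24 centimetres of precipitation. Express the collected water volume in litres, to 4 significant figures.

94340 litres

Depth: 0.24 cm × 10 = 2.4 mm.
Area: 3.931 ha = 39310 m².
1 mm over 1 m² is 1 L, so volume = 2.4 × 39310 = 94344 L ≈ 94340 L.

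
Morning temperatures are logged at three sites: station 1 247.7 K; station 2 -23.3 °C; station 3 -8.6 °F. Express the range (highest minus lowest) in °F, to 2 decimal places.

5.21 °F

station 1: 247.7 K = -25.450 °C.
station 3: -8.6 °F = -22.556 °C.
Spread: (-22.556) − (-25.450) = 2.894 °C = 5.21 °F.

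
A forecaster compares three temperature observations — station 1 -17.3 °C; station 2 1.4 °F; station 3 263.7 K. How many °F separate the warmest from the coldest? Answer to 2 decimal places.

station 2: 1.4 °F = -17.000 °C.
station 3: 263.7 K = -9.450 °C.
Spread: (-9.450) − (-17.300) = 7.850 °C = 14.13 °F.

14.13 °F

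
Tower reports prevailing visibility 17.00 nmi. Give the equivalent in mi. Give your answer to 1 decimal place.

19.6 SM

1 nmi = 1.15078 SM, so 17.00 × 1.15078 = 19.6 SM.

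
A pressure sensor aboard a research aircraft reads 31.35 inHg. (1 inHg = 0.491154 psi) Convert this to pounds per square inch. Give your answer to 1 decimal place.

1 inHg = 0.491154 psi, so 31.35 × 0.491154 = 15.4 psi.

15.4 psi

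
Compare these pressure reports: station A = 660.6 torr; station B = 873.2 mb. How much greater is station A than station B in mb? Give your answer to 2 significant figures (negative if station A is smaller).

7.5 mb

station A: 660.6 mmHg = 880.728 mb.
Difference: 880.728 − 873.200 = 7.5 mb.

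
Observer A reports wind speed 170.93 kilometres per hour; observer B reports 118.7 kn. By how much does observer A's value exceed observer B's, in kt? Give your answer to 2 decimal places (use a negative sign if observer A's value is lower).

-26.41 kt

observer A: 170.93 km/h = 92.2948 kt.
Difference: 92.2948 − 118.7000 = -26.41 kt.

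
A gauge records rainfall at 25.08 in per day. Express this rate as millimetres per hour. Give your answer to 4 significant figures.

26.54 mm/hour

25.08 in/day × 25.4 mm/in × 0.0416667 day/hour = 26.54 mm/hour.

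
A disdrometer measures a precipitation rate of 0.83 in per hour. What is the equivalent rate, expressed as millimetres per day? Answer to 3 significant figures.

0.83 in/hour × 25.4 mm/in × 24 hour/day = 506 mm/day.

506 mm/day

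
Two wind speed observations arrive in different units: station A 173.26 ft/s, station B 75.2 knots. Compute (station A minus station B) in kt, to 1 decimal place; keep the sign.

station A: 173.26 ft/s = 102.654 kt.
Difference: 102.654 − 75.200 = 27.5 kt.

27.5 kt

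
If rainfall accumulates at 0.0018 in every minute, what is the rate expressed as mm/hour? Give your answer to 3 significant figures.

0.0018 in/minute × 25.4 mm/in × 60 minute/hour = 2.74 mm/hour.

2.74 mm/hour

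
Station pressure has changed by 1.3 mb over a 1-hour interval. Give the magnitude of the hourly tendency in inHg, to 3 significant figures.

1.3 mb / 1 h × 0.02953 inHg/mb = 0.0384 inHg/h.

0.0384 inHg per hour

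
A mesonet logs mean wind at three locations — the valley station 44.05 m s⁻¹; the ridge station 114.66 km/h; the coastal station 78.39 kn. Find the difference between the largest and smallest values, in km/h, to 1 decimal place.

43.9 km/h

the valley station: 44.05 m/s = 158.580 km/h.
the coastal station: 78.39 kt = 145.178 km/h.
Spread: 158.580 − 114.660 = 43.9 km/h.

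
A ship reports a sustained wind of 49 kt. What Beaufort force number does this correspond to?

Beaufort force 10

49 kt lies in the Beaufort 10 band (storm, 48–55 kt).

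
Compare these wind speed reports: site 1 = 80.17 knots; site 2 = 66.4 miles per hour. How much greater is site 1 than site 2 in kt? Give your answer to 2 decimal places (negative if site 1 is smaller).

site 2: 66.4 mph = 57.7000 kt.
Difference: 80.1700 − 57.7000 = 22.47 kt.

22.47 kt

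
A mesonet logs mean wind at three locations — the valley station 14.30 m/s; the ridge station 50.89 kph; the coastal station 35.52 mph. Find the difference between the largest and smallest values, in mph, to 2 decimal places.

the valley station: 14.30 m/s = 31.9882 mph.
the ridge station: 50.89 km/h = 31.6216 mph.
Spread: 35.5200 − 31.6216 = 3.90 mph.

3.90 mph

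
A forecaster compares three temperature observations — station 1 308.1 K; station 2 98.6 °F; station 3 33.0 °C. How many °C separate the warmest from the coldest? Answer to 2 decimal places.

station 1: 308.1 K = 34.950 °C.
station 2: 98.6 °F = 37.000 °C.
Spread: 37.000 − 33.000 = 4.000 °C.

4.00 °C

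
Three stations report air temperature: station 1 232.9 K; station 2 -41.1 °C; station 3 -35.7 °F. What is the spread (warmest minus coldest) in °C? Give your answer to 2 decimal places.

station 1: 232.9 K = -40.250 °C.
station 3: -35.7 °F = -37.611 °C.
Spread: (-37.611) − (-41.100) = 3.489 °C.

3.49 °C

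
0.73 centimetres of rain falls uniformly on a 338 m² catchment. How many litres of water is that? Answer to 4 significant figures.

Depth: 0.73 cm × 10 = 7.3 mm.
1 mm over 1 m² is 1 L, so volume = 7.3 × 338 = 2467.4 L ≈ 2467 L.

2467 litres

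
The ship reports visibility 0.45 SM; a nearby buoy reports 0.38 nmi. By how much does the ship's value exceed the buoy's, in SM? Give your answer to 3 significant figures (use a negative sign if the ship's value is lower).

0.0127 SM

the buoy: 0.38 nmi = 0.437296 SM.
Difference: 0.450000 − 0.437296 = 0.0127 SM.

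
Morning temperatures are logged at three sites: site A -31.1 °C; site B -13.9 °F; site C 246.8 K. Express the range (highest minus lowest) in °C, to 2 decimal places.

5.60 °C

site B: -13.9 °F = -25.500 °C.
site C: 246.8 K = -26.350 °C.
Spread: (-25.500) − (-31.100) = 5.600 °C.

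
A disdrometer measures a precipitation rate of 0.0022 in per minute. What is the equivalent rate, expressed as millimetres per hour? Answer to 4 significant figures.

3.353 mm/hour

0.0022 in/minute × 25.4 mm/in × 60 minute/hour = 3.353 mm/hour.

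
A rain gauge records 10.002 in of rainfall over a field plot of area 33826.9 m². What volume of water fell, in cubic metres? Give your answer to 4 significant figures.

Depth: 10.002 in × 25.4 = 254.0508 mm.
1 mm over 1 m² is 1 L, so volume = 254.0508 × 33826.9 = 8593751 L = 8594 m³.

8594 cubic metres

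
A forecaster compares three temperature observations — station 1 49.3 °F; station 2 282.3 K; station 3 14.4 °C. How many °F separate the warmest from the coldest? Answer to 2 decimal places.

9.45 °F

station 1: 49.3 °F = 9.611 °C.
station 2: 282.3 K = 9.150 °C.
Spread: 14.400 − 9.150 = 5.250 °C = 9.45 °F.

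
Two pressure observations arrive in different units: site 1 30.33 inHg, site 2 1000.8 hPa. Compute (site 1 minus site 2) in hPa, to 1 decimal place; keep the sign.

26.3 hPa

site 1: 30.33 inHg = 1027.092 hPa.
Difference: 1027.092 − 1000.800 = 26.3 hPa.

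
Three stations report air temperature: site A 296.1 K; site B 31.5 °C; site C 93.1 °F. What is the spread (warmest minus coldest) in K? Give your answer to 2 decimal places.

site A: 296.1 K = 22.950 °C.
site C: 93.1 °F = 33.944 °C.
Spread: 33.944 − 22.950 = 10.994 °C.

10.99 K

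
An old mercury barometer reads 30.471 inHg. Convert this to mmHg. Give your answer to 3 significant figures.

1 inHg = 25.4 mmHg, so 30.471 × 25.4 = 774 mmHg.

774 mmHg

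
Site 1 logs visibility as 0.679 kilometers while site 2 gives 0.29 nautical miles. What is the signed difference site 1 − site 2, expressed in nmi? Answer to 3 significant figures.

0.0766 nmi

site 1: 0.679 km = 0.366631 nmi.
Difference: 0.366631 − 0.290000 = 0.0766 nmi.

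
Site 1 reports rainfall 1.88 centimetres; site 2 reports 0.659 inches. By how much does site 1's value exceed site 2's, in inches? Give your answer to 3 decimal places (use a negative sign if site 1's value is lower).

0.081 in

site 1: 1.88 cm = 0.74016 in.
Difference: 0.74016 − 0.65900 = 0.081 in.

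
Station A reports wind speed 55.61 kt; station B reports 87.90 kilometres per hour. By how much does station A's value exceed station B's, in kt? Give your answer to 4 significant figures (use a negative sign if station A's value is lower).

station B: 87.90 km/h = 47.46220 kt.
Difference: 55.61000 − 47.46220 = 8.148 kt.

8.148 kt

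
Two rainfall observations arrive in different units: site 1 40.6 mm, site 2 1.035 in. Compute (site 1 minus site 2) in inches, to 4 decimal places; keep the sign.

site 1: 40.6 mm = 1.598425 in.
Difference: 1.598425 − 1.035000 = 0.5634 in.

0.5634 in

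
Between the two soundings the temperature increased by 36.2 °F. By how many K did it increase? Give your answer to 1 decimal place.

For a temperature change the 32° offset cancels: ΔK = 36.2 × 0.5556 = 20.1 K.

20.1 K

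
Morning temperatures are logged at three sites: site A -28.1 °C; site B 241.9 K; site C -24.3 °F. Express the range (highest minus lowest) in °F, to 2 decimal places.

5.72 °F

site B: 241.9 K = -31.250 °C.
site C: -24.3 °F = -31.278 °C.
Spread: (-28.100) − (-31.278) = 3.178 °C = 5.72 °F.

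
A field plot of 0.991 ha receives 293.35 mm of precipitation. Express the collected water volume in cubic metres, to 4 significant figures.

Area: 0.991 ha = 9910 m².
1 mm over 1 m² is 1 L, so volume = 293.35 × 9910 = 2907098.5 L = 2907 m³.

2907 cubic metres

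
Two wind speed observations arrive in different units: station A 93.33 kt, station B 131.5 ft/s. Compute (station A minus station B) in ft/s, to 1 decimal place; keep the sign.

station A: 93.33 kt = 157.523 ft/s.
Difference: 157.523 − 131.500 = 26.0 ft/s.

26.0 ft/s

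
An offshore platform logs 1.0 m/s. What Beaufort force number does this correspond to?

1.0 m/s lies in the Beaufort 1 band (light air, 0.3–1.5 m/s).

Beaufort force 1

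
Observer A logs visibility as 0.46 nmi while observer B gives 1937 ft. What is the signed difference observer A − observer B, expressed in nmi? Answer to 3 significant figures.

observer B: 1937 ft = 0.31879 nmi.
Difference: 0.46000 − 0.31879 = 0.141 nmi.

0.141 nmi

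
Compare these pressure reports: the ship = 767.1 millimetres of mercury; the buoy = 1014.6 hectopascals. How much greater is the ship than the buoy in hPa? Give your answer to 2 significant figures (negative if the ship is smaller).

8.1 hPa

the ship: 767.1 mmHg = 1022.716 hPa.
Difference: 1022.716 − 1014.600 = 8.1 hPa.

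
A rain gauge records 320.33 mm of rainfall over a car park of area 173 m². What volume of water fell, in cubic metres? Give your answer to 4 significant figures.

55.42 cubic metres

1 mm over 1 m² is 1 L, so volume = 320.33 × 173 = 55417.09 L = 55.42 m³.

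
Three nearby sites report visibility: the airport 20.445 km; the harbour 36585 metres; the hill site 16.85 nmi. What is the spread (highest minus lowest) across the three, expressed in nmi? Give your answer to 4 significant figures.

8.715 nmi

the airport: 20.445 km = 11.03942 nmi.
the harbour: 36585 m = 19.75432 nmi.
Spread: 19.75432 − 11.03942 = 8.715 nmi.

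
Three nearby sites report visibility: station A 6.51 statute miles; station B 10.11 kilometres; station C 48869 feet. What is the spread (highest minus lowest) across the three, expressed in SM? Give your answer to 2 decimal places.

station B: 10.11 km = 6.2821 SM.
station C: 48869 ft = 9.2555 SM.
Spread: 9.2555 − 6.2821 = 2.97 SM.

2.97 SM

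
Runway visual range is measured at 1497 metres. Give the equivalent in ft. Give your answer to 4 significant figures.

1 m = 3.28084 ft, so 1497 × 3.28084 = 4911 ft.

4911 ft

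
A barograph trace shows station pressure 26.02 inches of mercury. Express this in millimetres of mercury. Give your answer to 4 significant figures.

1 inHg = 25.4 mmHg, so 26.02 × 25.4 = 660.9 mmHg.

660.9 mmHg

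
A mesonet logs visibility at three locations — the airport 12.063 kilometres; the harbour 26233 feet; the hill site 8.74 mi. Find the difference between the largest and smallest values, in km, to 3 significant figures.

the harbour: 26233 ft = 7.9958 km.
the hill site: 8.74 SM = 14.0657 km.
Spread: 14.0657 − 7.9958 = 6.07 km.

6.07 km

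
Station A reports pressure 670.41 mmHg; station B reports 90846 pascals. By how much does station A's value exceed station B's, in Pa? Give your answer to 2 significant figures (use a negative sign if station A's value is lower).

station A: 670.41 mmHg = 89380.66 Pa.
Difference: 89380.66 − 90846.00 = -1500 Pa.

-1500 Pa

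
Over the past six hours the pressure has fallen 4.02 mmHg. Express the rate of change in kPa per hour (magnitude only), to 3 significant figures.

0.0893 kPa per hour

4.02 mmHg / 6 h × 0.133322 kPa/mmHg = 0.0893 kPa/h.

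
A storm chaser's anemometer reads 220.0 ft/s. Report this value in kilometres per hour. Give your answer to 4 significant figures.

1 ft/s = 1.09728 km/h, so 220.0 × 1.09728 = 241.4 km/h.

241.4 km/h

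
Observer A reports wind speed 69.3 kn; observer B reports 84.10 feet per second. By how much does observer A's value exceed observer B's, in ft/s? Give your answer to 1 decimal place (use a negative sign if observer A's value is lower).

32.9 ft/s

observer A: 69.3 kt = 116.965 ft/s.
Difference: 116.965 − 84.100 = 32.9 ft/s.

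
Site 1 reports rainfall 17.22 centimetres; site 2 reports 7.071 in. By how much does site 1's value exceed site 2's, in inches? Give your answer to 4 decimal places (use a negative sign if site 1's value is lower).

site 1: 17.22 cm = 6.779528 in.
Difference: 6.779528 − 7.071000 = -0.2915 in.

-0.2915 in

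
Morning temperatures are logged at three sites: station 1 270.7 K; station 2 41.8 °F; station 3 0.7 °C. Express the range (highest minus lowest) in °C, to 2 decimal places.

station 1: 270.7 K = -2.450 °C.
station 2: 41.8 °F = 5.444 °C.
Spread: 5.444 − (-2.450) = 7.894 °C.

7.89 °C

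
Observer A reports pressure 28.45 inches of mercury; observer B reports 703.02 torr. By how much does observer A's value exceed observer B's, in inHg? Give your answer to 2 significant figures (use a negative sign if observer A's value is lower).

0.77 inHg

observer B: 703.02 mmHg = 27.6779 inHg.
Difference: 28.4500 − 27.6779 = 0.77 inHg.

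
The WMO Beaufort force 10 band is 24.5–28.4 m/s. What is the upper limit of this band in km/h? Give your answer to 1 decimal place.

102.2 km/h

24.5–28.4 m/s × 3.6 = 88.2–102.2 km/h.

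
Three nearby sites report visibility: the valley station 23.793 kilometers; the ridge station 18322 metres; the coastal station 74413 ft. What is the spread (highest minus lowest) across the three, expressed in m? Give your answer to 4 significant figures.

5471 m

the valley station: 23.793 km = 23793.00 m.
the coastal station: 74413 ft = 22681.08 m.
Spread: 23793.00 − 18322.00 = 5471 m.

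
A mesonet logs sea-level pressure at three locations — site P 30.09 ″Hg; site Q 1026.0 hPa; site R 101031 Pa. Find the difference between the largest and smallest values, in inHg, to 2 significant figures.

site Q: 1026.0 hPa = 30.2978 inHg.
site R: 101031 Pa = 29.8344 inHg.
Spread: 30.2978 − 29.8344 = 0.46 inHg.

0.46 inHg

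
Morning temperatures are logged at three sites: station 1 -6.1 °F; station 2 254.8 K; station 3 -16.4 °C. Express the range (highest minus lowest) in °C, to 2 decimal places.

station 1: -6.1 °F = -21.167 °C.
station 2: 254.8 K = -18.350 °C.
Spread: (-16.400) − (-21.167) = 4.767 °C.

4.77 °C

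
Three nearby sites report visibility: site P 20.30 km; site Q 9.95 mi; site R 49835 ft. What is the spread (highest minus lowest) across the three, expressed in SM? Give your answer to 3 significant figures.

3.18 SM

site P: 20.30 km = 12.6138 SM.
site R: 49835 ft = 9.4384 SM.
Spread: 12.6138 − 9.4384 = 3.18 SM.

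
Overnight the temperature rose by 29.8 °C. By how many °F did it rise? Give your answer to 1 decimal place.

A change of 1 °C equals a change of 1.8 °F: Δ°F = 29.8 × 1.8 = 53.6 °F.

53.6 °F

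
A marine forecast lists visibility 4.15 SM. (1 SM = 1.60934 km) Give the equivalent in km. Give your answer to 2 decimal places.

1 SM = 1.60934 km, so 4.15 × 1.60934 = 6.68 km.

6.68 km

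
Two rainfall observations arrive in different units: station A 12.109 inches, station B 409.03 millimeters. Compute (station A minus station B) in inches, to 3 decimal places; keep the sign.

-3.995 in

station B: 409.03 mm = 16.10354 in.
Difference: 12.10900 − 16.10354 = -3.995 in.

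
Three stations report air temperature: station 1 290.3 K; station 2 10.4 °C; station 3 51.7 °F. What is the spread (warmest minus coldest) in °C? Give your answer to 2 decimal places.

6.75 °C

station 1: 290.3 K = 17.150 °C.
station 3: 51.7 °F = 10.944 °C.
Spread: 17.150 − 10.400 = 6.750 °C.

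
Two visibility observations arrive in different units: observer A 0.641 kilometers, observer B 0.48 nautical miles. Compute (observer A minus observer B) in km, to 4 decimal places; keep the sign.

-0.2480 km

observer B: 0.48 nmi = 0.888960 km.
Difference: 0.641000 − 0.888960 = -0.2480 km.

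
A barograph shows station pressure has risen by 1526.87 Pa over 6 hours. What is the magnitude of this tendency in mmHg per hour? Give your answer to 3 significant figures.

1.91 mmHg per hour

1526.87 Pa / 6 h × 0.00750062 mmHg/Pa = 1.91 mmHg/h.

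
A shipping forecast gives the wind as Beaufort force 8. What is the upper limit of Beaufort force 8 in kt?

40 kt

Beaufort 8 (gale) spans 34–40 knots.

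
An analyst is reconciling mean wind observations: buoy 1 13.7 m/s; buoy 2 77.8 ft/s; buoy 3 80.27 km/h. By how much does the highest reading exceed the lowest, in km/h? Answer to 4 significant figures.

36.05 km/h

buoy 1: 13.7 m/s = 49.3200 km/h.
buoy 2: 77.8 ft/s = 85.3684 km/h.
Spread: 85.3684 − 49.3200 = 36.05 km/h.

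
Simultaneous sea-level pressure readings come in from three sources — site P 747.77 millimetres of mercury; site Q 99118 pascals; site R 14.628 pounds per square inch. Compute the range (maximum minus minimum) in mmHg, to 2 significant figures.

13 mmHg

site Q: 99118 Pa = 743.45 mmHg.
site R: 14.628 psi = 756.49 mmHg.
Spread: 756.49 − 743.45 = 13 mmHg.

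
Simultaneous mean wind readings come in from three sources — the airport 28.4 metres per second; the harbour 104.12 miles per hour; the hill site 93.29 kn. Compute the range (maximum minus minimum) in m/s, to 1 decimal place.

the harbour: 104.12 mph = 46.546 m/s.
the hill site: 93.29 kt = 47.993 m/s.
Spread: 47.993 − 28.400 = 19.6 m/s.

19.6 m/s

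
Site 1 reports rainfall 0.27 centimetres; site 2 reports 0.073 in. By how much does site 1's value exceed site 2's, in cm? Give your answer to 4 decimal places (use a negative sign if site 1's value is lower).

site 2: 0.073 in = 0.185420 cm.
Difference: 0.270000 − 0.185420 = 0.0846 cm.

0.0846 cm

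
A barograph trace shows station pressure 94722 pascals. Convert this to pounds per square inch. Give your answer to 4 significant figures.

1 Pa = 0.000145038 psi, so 94722 × 0.000145038 = 13.74 psi.

13.74 psi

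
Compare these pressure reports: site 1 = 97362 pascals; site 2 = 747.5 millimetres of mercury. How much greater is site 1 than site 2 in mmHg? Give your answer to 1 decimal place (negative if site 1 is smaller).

-17.2 mmHg

site 1: 97362 Pa = 730.275 mmHg.
Difference: 730.275 − 747.500 = -17.2 mmHg.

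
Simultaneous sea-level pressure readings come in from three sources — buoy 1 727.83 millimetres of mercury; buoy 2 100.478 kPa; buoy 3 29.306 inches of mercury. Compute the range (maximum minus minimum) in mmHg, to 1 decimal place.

25.8 mmHg

buoy 2: 100.478 kPa = 753.647 mmHg.
buoy 3: 29.306 inHg = 744.372 mmHg.
Spread: 753.647 − 727.830 = 25.8 mmHg.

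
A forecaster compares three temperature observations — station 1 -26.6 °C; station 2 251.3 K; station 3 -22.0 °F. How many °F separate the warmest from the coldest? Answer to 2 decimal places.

station 2: 251.3 K = -21.850 °C.
station 3: -22.0 °F = -30.000 °C.
Spread: (-21.850) − (-30.000) = 8.150 °C = 14.67 °F.

14.67 °F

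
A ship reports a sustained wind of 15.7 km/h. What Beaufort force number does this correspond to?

15.7 km/h = 4.4 m/s, which is Beaufort 3 (gentle breeze, 3.4–5.4 m/s).

Beaufort force 3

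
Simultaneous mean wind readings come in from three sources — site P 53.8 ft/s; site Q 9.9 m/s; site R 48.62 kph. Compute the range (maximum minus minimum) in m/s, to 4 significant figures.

6.498 m/s

site P: 53.8 ft/s = 16.39824 m/s.
site R: 48.62 km/h = 13.50556 m/s.
Spread: 16.39824 − 9.90000 = 6.498 m/s.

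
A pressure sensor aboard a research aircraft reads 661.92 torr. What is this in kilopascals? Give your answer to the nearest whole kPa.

1 mmHg = 0.133322 kPa, so 661.92 × 0.133322 = 88 kPa.

88 kPa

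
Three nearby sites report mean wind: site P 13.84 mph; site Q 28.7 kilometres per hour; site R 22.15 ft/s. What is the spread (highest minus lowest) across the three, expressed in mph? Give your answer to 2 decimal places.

3.99 mph

site Q: 28.7 km/h = 17.8334 mph.
site R: 22.15 ft/s = 15.1023 mph.
Spread: 17.8334 − 13.8400 = 3.99 mph.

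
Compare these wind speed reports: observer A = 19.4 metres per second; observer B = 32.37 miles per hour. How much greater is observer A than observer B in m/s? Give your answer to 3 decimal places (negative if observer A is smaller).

observer B: 32.37 mph = 14.47068 m/s.
Difference: 19.40000 − 14.47068 = 4.929 m/s.

4.929 m/s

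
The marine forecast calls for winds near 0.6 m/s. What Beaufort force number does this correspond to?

0.6 m/s lies in the Beaufort 1 band (light air, 0.3–1.5 m/s).

Beaufort force 1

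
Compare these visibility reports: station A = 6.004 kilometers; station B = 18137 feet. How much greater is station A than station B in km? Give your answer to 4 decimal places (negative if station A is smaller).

station B: 18137 ft = 5.528158 km.
Difference: 6.004000 − 5.528158 = 0.4758 km.

0.4758 km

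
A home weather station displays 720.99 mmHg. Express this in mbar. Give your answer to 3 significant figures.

961 mb

1 mmHg = 1.33322 mb, so 720.99 × 1.33322 = 961 mb.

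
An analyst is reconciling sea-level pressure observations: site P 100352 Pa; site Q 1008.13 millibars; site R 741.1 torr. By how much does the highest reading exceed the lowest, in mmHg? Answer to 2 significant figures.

15 mmHg

site P: 100352 Pa = 752.70 mmHg.
site Q: 1008.13 mb = 756.16 mmHg.
Spread: 756.16 − 741.10 = 15 mmHg.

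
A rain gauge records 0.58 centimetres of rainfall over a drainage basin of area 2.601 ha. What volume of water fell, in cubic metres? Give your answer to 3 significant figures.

151 cubic metres

Depth: 0.58 cm × 10 = 5.8 mm.
Area: 2.601 ha = 26010 m².
1 mm over 1 m² is 1 L, so volume = 5.8 × 26010 = 150858 L = 151 m³.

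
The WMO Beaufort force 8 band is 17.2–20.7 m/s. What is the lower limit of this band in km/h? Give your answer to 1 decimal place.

61.9 km/h

17.2–20.7 m/s × 3.6 = 61.9–74.5 km/h.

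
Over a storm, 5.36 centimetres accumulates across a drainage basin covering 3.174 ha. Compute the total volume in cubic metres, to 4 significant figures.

Depth: 5.36 cm × 10 = 53.6 mm.
Area: 3.174 ha = 31740 m².
1 mm over 1 m² is 1 L, so volume = 53.6 × 31740 = 1701264 L = 1701 m³.

1701 cubic metres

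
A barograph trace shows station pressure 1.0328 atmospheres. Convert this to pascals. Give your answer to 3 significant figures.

1 atm = 101325 Pa, so 1.0328 × 101325 = 105000 Pa.

105000 Pa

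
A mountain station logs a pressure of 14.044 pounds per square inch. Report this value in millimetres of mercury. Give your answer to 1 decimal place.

1 psi = 51.7149 mmHg, so 14.044 × 51.7149 = 726.3 mmHg.

726.3 mmHg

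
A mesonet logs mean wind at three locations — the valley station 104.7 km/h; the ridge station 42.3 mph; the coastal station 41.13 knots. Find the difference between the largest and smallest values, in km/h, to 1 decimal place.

the ridge station: 42.3 mph = 68.075 km/h.
the coastal station: 41.13 kt = 76.173 km/h.
Spread: 104.700 − 68.075 = 36.6 km/h.

36.6 km/h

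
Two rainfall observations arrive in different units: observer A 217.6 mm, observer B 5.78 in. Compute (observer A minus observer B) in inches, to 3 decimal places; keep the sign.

2.787 in

observer A: 217.6 mm = 8.56693 in.
Difference: 8.56693 − 5.78000 = 2.787 in.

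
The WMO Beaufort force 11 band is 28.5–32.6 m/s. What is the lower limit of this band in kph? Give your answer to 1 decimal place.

28.5–32.6 m/s × 3.6 = 102.6–117.4 km/h.

102.6 km/h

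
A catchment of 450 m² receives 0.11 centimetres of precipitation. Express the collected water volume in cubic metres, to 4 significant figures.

Depth: 0.11 cm × 10 = 1.1 mm.
1 mm over 1 m² is 1 L, so volume = 1.1 × 450 = 495 L = 0.4950 m³.

0.4950 cubic metres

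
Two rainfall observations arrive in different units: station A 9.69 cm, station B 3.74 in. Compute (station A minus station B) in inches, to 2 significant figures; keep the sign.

0.075 in

station A: 9.69 cm = 3.81496 in.
Difference: 3.81496 − 3.74000 = 0.075 in.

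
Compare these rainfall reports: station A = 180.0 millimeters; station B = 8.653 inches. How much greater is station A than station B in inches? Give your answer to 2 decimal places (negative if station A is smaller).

-1.57 in

station A: 180.0 mm = 7.0866 in.
Difference: 7.0866 − 8.6530 = -1.57 in.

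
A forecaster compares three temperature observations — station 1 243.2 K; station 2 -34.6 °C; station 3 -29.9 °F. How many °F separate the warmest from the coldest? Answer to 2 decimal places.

station 1: 243.2 K = -29.950 °C.
station 3: -29.9 °F = -34.389 °C.
Spread: (-29.950) − (-34.600) = 4.650 °C = 8.37 °F.

8.37 °F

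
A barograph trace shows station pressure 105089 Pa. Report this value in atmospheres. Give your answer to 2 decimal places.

1.04 atm

1 Pa = 9.86923e-06 atm, so 105089 × 9.86923e-06 = 1.04 atm.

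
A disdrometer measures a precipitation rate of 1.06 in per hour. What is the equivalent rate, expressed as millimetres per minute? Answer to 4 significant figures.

1.06 in/hour × 25.4 mm/in × 0.0166667 hour/minute = 0.4487 mm/minute.

0.4487 mm/minute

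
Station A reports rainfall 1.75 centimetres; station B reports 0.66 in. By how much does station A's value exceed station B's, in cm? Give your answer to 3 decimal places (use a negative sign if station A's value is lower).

0.074 cm

station B: 0.66 in = 1.67640 cm.
Difference: 1.75000 − 1.67640 = 0.074 cm.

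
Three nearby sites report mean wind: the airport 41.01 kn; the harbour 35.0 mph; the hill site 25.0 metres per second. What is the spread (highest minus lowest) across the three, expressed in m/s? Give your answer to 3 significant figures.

9.35 m/s

the airport: 41.01 kt = 21.0974 m/s.
the harbour: 35.0 mph = 15.6464 m/s.
Spread: 25.0000 − 15.6464 = 9.35 m/s.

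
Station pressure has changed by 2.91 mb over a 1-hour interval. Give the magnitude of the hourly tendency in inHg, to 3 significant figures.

2.91 mb / 1 h × 0.02953 inHg/mb = 0.0859 inHg/h.

0.0859 inHg per hour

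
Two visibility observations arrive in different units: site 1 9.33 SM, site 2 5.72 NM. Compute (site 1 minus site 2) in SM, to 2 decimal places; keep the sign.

site 2: 5.72 nmi = 6.5825 SM.
Difference: 9.3300 − 6.5825 = 2.75 SM.

2.75 SM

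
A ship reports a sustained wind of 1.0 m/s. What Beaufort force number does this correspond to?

1.0 m/s lies in the Beaufort 1 band (light air, 0.3–1.5 m/s).

Beaufort force 1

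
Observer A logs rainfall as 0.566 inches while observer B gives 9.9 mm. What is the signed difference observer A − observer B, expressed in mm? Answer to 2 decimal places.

4.48 mm

observer A: 0.566 in = 14.3764 mm.
Difference: 14.3764 − 9.9000 = 4.48 mm.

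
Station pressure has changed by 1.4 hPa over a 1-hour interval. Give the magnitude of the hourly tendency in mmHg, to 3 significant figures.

1.4 hPa / 1 h × 0.750062 mmHg/hPa = 1.05 mmHg/h.

1.05 mmHg per hour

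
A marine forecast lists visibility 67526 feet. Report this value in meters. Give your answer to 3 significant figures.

20600 m

1 ft = 0.3048 m, so 67526 × 0.3048 = 20600 m.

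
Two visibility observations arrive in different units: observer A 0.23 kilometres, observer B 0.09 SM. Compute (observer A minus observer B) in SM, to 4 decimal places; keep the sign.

observer A: 0.23 km = 0.142915 SM.
Difference: 0.142915 − 0.090000 = 0.0529 SM.

0.0529 SM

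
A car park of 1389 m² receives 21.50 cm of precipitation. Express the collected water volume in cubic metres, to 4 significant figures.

298.6 cubic metres

Depth: 21.50 cm × 10 = 215 mm.
1 mm over 1 m² is 1 L, so volume = 215 × 1389 = 298635 L = 298.6 m³.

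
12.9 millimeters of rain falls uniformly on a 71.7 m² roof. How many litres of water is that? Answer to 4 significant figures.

924.9 litres

1 mm over 1 m² is 1 L, so volume = 12.9 × 71.7 = 924.93 L ≈ 924.9 L.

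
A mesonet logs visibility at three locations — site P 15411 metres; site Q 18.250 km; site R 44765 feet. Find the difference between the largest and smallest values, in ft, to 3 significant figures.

site P: 15411 m = 50561.02 ft.
site Q: 18.250 km = 59875.33 ft.
Spread: 59875.33 − 44765.00 = 15100 ft.

15100 ft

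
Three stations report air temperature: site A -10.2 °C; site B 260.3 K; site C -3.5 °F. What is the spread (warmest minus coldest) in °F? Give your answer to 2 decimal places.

site B: 260.3 K = -12.850 °C.
site C: -3.5 °F = -19.722 °C.
Spread: (-10.200) − (-19.722) = 9.522 °C = 17.14 °F.

17.14 °F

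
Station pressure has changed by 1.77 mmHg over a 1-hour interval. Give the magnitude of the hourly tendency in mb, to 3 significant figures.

1.77 mmHg / 1 h × 1.33322 mb/mmHg = 2.36 mb/h.

2.36 mb per hour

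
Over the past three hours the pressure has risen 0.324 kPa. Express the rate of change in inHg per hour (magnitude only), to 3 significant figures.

0.324 kPa / 3 h × 0.2953 inHg/kPa = 0.0319 inHg/h.

0.0319 inHg per hour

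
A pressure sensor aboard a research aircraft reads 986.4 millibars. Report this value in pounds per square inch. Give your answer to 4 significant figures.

1 mb = 0.0145038 psi, so 986.4 × 0.0145038 = 14.31 psi.

14.31 psi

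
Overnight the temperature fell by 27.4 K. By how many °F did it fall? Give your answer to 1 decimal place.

Converting a difference, only the 9/5 scale factor applies: Δ°F = 27.4 × 1.8 = 49.3 °F.

49.3 °F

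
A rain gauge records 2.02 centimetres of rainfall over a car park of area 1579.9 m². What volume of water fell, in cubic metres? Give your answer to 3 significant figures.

31.9 cubic metres

Depth: 2.02 cm × 10 = 20.2 mm.
1 mm over 1 m² is 1 L, so volume = 20.2 × 1579.9 = 31913.98 L = 31.9 m³.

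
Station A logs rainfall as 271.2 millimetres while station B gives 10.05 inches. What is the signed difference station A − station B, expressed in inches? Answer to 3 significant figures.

station A: 271.2 mm = 10.67717 in.
Difference: 10.67717 − 10.05000 = 0.627 in.

0.627 in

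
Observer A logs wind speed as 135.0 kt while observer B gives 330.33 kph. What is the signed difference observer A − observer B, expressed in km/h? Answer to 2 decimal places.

observer A: 135.0 kt = 250.0200 km/h.
Difference: 250.0200 − 330.3300 = -80.31 km/h.

-80.31 km/h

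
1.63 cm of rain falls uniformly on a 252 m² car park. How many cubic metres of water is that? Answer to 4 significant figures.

4.108 cubic metres

Depth: 1.63 cm × 10 = 16.3 mm.
1 mm over 1 m² is 1 L, so volume = 16.3 × 252 = 4107.6 L = 4.108 m³.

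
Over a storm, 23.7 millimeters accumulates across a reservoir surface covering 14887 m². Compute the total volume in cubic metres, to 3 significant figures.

353 cubic metres

1 mm over 1 m² is 1 L, so volume = 23.7 × 14887 = 352821.9 L = 353 m³.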